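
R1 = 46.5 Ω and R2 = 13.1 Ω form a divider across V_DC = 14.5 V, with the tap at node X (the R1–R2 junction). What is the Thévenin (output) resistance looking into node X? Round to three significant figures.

R_th ≈ 10.2 Ω

Zeroing V_DC shorts the top of R1 to ground, so R_th = R1 ‖ R2 = 10.22 Ω.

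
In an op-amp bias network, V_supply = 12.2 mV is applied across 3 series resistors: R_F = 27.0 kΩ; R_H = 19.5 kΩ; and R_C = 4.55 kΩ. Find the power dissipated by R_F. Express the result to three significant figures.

P ≈ 1.54 nW

Series current I = V_supply/ΣR = 12.2/51.05 = 0.2390 µA.
V(R_F) = I·R = 6.452 mV; P = V·I = 6.452 × 0.2390 = 1.542 nW.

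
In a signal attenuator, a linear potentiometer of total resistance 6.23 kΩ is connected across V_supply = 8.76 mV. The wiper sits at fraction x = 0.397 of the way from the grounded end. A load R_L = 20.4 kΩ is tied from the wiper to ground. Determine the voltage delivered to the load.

The pot divides into 3.757 kΩ above the wiper and 2.473 kΩ below.
Lower segment in parallel with the load: 2.473 ‖ 20.4 = 2.206 kΩ.
Then V_out = V_supply · 2.206/(3.757 + 2.206) = 3.241 mV.
(Unloaded: V_out = x·V_supply = 3.48 mV.)

V_out ≈ 3.24 mV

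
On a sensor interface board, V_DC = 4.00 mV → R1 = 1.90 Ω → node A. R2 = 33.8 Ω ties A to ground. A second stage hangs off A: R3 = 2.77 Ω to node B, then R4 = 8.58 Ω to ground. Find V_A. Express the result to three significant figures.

Node A sees R2 in parallel with the series input of stage 2, R3 + R4 = 11.35 Ω.
R2 ‖ (R3+R4) = 8.497 Ω.
First divider: V_A = V_DC · 8.497/(1.90 + 8.497) = 3.269 mV.

V_A ≈ 3.27 mV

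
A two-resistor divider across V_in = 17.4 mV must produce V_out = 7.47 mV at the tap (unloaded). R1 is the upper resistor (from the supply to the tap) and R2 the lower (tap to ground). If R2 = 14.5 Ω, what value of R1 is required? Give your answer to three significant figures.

The divider ratio is R2/(R1+R2) = 7.47/17.4 = 0.4293.
Rearranging, R1 = R2·(1−k)/k = 14.5 × 1.329 = 19.28 Ω.

R1 ≈ 19.3 Ω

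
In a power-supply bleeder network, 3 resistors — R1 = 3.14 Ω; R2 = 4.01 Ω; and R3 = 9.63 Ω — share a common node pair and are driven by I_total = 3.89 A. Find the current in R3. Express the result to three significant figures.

Total conductance ΣG = 1/3.14 + 1/4.01 + 1/9.63 = 0.6717 (units of 1/Ω).
Current divider: I(R3) = I_total · G_k/ΣG = 3.89 × (0.1038/0.6717) = 3.89 × 0.1546 = 0.6014 A.

I ≈ 0.601 A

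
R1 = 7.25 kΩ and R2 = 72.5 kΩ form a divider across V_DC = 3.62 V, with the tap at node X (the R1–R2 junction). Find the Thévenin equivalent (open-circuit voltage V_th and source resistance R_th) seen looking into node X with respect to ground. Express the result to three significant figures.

V_th ≈ 3.29 V, R_th ≈ 6.59 kΩ

Open-circuit (no load on X): V_th = V_DC · R2/(R1 + R2) = 3.62 × 72.5/(7.250 + 72.5) = 3.291 V.
Looking into X with the source shorted: R_th = R1·R2/(R1+R2) = 7.250 × 72.5/79.75 = 6.591 kΩ.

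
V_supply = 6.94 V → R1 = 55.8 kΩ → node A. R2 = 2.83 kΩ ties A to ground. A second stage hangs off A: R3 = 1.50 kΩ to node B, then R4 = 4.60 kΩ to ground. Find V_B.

The second stage (R3 + R4 = 6.100 kΩ) loads node A in parallel with R2.
Effective lower resistance at A: R2 ‖ 6.100 = 1.933 kΩ.
First divider: V_A = V_supply · 1.933/(55.8 + 1.933) = 0.2324 V.
V_B = V_A × 0.7541 = 0.1752 V.

V_B ≈ 0.175 V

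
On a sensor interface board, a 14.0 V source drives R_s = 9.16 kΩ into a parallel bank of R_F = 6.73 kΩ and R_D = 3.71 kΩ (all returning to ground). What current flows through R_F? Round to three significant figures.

I ≈ 0.431 mA

Parallel bank: R_p = 1/(1/6.73 + 1/3.71) = 2.392 kΩ.
Node voltage V_A = V_s · R_p/(R_s + R_p) = 14.0 × 0.2070 = 2.899 V.
I(R_F) = V_A / R_F = 2.899/6.73 = 0.4307 mA.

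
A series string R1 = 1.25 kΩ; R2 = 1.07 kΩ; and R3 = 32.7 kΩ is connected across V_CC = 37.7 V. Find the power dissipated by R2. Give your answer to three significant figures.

P ≈ 1.24 mW

ΣR = 35.02 kΩ → I = 37.7/35.02 = 1.077 mA.
P = I²R = 1.159 × 1.07 = 1.240 mW.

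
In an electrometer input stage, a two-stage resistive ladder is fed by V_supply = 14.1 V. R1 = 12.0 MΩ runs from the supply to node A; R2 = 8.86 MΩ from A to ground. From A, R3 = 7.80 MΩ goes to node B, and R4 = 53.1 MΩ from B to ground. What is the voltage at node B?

Looking into the second stage from A: R3 + R4 = 60.90 MΩ appears in parallel with R2.
R2 ‖ (R3+R4) = 7.735 MΩ.
First divider: V_A = V_supply · 7.735/(12.0 + 7.735) = 5.526 V.
Then the unloaded second divider: V_B = V_A × R4/(R3+R4) = 5.526 × 0.8719 = 4.818 V.

V_B ≈ 4.82 V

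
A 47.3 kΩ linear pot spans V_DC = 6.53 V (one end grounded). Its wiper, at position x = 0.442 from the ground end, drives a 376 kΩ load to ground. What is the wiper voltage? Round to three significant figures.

V_out ≈ 2.80 V

The pot divides into 26.39 kΩ above the wiper and 20.91 kΩ below.
R_L loads the lower segment: effective lower R = 19.81 kΩ.
V_out = 6.53 × 19.81/(26.39 + 19.81) = 2.799 V.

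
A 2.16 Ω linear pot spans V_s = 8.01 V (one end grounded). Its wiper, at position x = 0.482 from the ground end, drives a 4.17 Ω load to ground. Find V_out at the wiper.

V_out ≈ 3.42 V

Lower segment x·R_p = 1.041 Ω; upper segment (1−x)·R_p = 1.119 Ω.
(x·R_p) ‖ R_L = 0.8331 Ω.
V_out = 8.01 × 0.8331/(1.119 + 0.8331) = 3.419 V.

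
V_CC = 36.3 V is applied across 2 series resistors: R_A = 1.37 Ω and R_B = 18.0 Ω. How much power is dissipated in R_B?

ΣR = 19.37 Ω → I = 36.3/19.37 = 1.874 A.
V(R_B) = I·R = 33.73 V; P = V·I = 33.73 × 1.874 = 63.22 W.

P ≈ 63.2 W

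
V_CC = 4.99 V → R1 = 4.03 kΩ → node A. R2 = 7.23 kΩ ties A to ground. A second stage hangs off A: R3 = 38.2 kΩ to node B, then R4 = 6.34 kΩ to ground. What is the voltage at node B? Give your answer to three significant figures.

Node A sees R2 in parallel with the series input of stage 2, R3 + R4 = 44.54 kΩ.
R2 ‖ (R3+R4) = 6.220 kΩ.
First divider: V_A = V_CC · 6.220/(4.03 + 6.220) = 3.028 V.
V_B = V_A × 0.1423 = 0.4310 V.

V_B ≈ 0.431 V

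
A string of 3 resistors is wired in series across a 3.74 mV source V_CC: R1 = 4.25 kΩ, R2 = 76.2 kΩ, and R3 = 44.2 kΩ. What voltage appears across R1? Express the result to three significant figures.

ΣR = 4.25 + 76.2 + 44.2 = 124.7 kΩ.
By the voltage-divider rule, V = 3.74 × 4.250/124.7 = 0.1275 mV.

V ≈ 0.128 mV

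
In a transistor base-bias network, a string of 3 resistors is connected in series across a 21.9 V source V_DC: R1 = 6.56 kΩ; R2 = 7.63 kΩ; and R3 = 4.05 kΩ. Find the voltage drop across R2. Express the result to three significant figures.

V ≈ 9.16 V

Total series resistance ΣR = 6.56 + 7.63 + 4.05 = 18.24 kΩ.
Voltage divider: V = V_DC · (7.630 / 18.24) = 21.9 × 0.4183 = 9.161 V.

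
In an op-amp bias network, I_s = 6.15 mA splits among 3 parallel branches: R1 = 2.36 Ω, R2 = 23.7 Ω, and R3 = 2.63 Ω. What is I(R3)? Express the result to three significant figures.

Conductances: ΣG = 1/2.36 + 1/23.7 + 1/2.63 = 0.8462 (1/Ω).
By the current-divider rule, I = I_s · G_k/ΣG = 6.15 × 0.4494 = 2.764 mA.

I ≈ 2.76 mA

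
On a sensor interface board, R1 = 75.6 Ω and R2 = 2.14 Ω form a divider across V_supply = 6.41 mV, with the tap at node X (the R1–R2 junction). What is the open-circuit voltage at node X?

V_th ≈ 0.176 mV

Open-circuit (no load on X): V_th = V_supply · R2/(R1 + R2) = 6.41 × 2.14/(75.60 + 2.14) = 0.1765 mV.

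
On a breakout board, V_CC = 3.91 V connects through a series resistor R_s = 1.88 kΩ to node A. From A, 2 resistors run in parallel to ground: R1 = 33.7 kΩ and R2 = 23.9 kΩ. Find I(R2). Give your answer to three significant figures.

I ≈ 0.144 mA

Combine the parallel branches: R_p = (1/33.7 + 1/23.9)⁻¹ = 13.98 kΩ.
V_A by voltage divider: V_A = 3.91 × 13.98/(1.88 + 13.98) = 3.447 V.
I(R2) = V_A / R2 = 3.447/23.9 = 0.1442 mA.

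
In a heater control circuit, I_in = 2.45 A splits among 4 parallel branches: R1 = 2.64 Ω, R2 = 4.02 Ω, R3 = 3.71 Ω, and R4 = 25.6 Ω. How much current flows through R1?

Conductances: ΣG = 1/2.64 + 1/4.02 + 1/3.71 + 1/25.6 = 0.9361 (1/Ω).
Current divider: I(R1) = I_in · G_k/ΣG = 2.45 × (0.3788/0.9361) = 2.45 × 0.4046 = 0.9913 A.

I ≈ 0.991 A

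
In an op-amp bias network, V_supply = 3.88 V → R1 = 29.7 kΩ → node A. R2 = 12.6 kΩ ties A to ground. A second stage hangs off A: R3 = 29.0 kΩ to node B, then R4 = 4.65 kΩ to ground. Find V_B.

The second stage (R3 + R4 = 33.65 kΩ) loads node A in parallel with R2.
Effective lower resistance at A: R2 ‖ 33.65 = 9.167 kΩ.
First divider: V_A = V_supply · 9.167/(29.7 + 9.167) = 0.9151 V.
Stage 2 is unloaded, so V_B = V_A · R4/(R3+R4) = 0.9151 × 4.65/33.65 = 0.1265 V.

V_B ≈ 0.126 V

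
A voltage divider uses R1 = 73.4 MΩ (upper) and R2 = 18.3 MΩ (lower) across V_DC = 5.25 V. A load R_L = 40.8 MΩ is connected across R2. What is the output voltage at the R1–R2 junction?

The load sits in parallel with R2, giving an effective lower resistance R2' = R2·R_L/(R2+R_L) = 12.63 MΩ.
Now apply the divider: V_out = 5.25 × 0.1468 = 0.7709 V.
(Unloaded it would be 1.05 V; the load pulls it down.)

V_out ≈ 0.771 V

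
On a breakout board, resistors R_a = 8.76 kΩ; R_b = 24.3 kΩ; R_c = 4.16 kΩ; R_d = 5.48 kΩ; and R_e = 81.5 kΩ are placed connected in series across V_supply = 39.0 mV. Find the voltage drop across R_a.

ΣR = 8.76 + 24.3 + 4.16 + 5.48 + 81.5 = 124.2 kΩ.
By the voltage-divider rule, V = 39.0 × 8.760/124.2 = 2.751 mV.

V ≈ 2.75 mV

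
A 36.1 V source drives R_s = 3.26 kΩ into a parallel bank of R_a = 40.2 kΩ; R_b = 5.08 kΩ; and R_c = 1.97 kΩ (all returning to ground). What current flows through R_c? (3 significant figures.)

Equivalent of the parallel group: R_p = 1.371 kΩ.
V_A = 36.1 × 1.371/4.631 = 10.69 V.
Branch current I = V_A/R_c = 10.69/1.97 = 5.425 mA.

I ≈ 5.43 mA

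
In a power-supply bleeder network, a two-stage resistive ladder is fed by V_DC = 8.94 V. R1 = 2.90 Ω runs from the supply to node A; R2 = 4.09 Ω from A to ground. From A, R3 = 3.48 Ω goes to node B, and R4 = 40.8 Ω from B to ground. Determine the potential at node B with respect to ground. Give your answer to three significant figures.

Looking into the second stage from A: R3 + R4 = 44.28 Ω appears in parallel with R2.
R2 ‖ (R3+R4) = 3.744 Ω.
V_A = 8.94 × 3.744/(2.90 + 3.744) = 5.038 V.
Then the unloaded second divider: V_B = V_A × R4/(R3+R4) = 5.038 × 0.9214 = 4.642 V.

V_B ≈ 4.64 V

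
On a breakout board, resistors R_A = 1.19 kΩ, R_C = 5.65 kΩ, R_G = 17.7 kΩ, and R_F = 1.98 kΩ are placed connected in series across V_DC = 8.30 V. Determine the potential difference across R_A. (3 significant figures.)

Total series resistance ΣR = 1.19 + 5.65 + 17.7 + 1.98 = 26.52 kΩ.
Voltage divider: V = V_DC · (1.190 / 26.52) = 8.30 × 0.04487 = 0.3724 V.

V ≈ 0.372 V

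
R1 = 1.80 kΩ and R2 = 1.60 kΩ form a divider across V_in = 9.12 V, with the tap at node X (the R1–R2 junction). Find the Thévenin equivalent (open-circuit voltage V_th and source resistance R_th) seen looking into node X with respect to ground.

V_th is the unloaded tap voltage: V_in · R2/(R1+R2) = 9.12 × 0.4706 = 4.292 V.
Looking into X with the source shorted: R_th = R1·R2/(R1+R2) = 1.800 × 1.60/3.400 = 0.8471 kΩ.

V_th ≈ 4.29 V, R_th ≈ 0.847 kΩ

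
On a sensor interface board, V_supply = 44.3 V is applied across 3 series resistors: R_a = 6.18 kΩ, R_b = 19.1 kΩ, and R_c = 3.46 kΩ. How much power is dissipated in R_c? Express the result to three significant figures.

P ≈ 8.22 mW

The common current is I = 44.3/28.74 = 1.541 mA.
V(R_c) = I·R = 5.333 V; P = V·I = 5.333 × 1.541 = 8.221 mW.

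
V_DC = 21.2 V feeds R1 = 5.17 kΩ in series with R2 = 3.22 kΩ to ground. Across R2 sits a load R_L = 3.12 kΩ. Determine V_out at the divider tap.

R2 ‖ R_L = (3.22 × 3.12)/(3.22 + 3.12) = 1.585 kΩ.
Now apply the divider: V_out = 21.2 × 0.2346 = 4.973 V.

V_out ≈ 4.97 V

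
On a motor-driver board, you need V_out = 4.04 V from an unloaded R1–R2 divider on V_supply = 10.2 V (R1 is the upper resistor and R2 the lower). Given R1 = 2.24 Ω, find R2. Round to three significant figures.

R2 ≈ 1.47 Ω

V_out/V_supply = R2/(R1+R2) = 0.3961.
R2 = R1 · 0.3961/(1 − 0.3961) = 1.469 Ω.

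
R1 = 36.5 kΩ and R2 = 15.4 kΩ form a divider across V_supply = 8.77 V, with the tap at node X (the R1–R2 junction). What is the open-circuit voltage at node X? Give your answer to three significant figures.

V_th ≈ 2.60 V

Open-circuit (no load on X): V_th = V_supply · R2/(R1 + R2) = 8.77 × 15.4/(36.50 + 15.4) = 2.602 V.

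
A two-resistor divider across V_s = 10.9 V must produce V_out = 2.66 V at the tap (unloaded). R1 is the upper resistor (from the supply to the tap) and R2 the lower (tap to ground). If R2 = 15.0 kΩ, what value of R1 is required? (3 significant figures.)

R1 ≈ 46.5 kΩ

V_out/V_s = R2/(R1+R2) = 0.2440.
So R1 = R2 · (V_s/V_out − 1) = 15.0 × (10.9/2.66 − 1) = 15.0 × 3.098 = 46.47 kΩ.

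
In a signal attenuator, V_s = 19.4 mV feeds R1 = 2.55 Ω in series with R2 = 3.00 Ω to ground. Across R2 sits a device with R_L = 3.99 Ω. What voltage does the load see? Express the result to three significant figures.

V_out ≈ 7.79 mV

First combine the lower leg with the load: R2 ‖ R_L = 1.712 Ω.
Now apply the divider: V_out = 19.4 × 0.4018 = 7.794 mV.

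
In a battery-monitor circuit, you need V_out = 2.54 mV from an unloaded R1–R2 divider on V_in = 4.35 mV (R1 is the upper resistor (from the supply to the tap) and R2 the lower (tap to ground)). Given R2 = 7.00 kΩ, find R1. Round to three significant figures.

R1 ≈ 4.99 kΩ

The divider ratio is R2/(R1+R2) = 2.54/4.35 = 0.5839.
So R1 = R2 · (V_in/V_out − 1) = 7.00 × (4.35/2.54 − 1) = 7.00 × 0.7126 = 4.988 kΩ.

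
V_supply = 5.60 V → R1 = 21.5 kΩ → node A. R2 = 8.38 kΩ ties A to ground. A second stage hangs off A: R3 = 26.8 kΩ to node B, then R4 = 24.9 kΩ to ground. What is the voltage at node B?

V_B ≈ 0.677 V

Node A sees R2 in parallel with the series input of stage 2, R3 + R4 = 51.70 kΩ.
Effective lower resistance at A: R2 ‖ 51.70 = 7.211 kΩ.
V_A = 5.60 × 7.211/(21.5 + 7.211) = 1.407 V.
Stage 2 is unloaded, so V_B = V_A · R4/(R3+R4) = 1.407 × 24.9/51.70 = 0.6774 V.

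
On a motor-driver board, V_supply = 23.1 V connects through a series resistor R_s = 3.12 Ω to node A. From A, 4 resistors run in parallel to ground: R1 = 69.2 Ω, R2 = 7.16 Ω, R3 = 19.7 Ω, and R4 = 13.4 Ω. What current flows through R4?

Parallel bank: R_p = 1/(1/69.2 + 1/7.16 + 1/19.7 + 1/13.4) = 3.578 Ω.
V_A by voltage divider: V_A = 23.1 × 3.578/(3.12 + 3.578) = 12.34 V.
Branch current I = V_A/R4 = 12.34/13.4 = 0.9209 A.

I ≈ 0.921 A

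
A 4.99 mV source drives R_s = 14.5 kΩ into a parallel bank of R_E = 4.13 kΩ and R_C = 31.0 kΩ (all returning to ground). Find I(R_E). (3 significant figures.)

Equivalent of the parallel group: R_p = 3.644 kΩ.
V_A = 4.99 × 3.644/18.14 = 1.002 mV.
I(R_E) = V_A / R_E = 1.002/4.13 = 0.2427 µA.

I ≈ 0.243 µA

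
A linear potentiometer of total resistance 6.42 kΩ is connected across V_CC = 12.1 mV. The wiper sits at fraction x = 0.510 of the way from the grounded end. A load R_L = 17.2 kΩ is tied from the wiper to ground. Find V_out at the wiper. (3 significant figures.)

V_out ≈ 5.64 mV

The pot divides into 3.146 kΩ above the wiper and 3.274 kΩ below.
R_L loads the lower segment: effective lower R = 2.751 kΩ.
Loaded-divider output: V_out = 12.1 × 0.4665 = 5.645 mV.
(Unloaded: V_out = x·V_CC = 6.17 mV.)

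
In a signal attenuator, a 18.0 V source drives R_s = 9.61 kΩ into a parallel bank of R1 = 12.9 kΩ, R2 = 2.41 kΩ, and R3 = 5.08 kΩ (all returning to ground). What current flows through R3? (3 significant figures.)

Equivalent of the parallel group: R_p = 1.451 kΩ.
Node voltage V_A = V_s · R_p/(R_s + R_p) = 18.0 × 0.1312 = 2.361 V.
Branch current I = V_A/R3 = 2.361/5.08 = 0.4647 mA.
(Equivalently: I_total = 1.627 mA, then current-divider fraction G_k/ΣG = 0.2856.)

I ≈ 0.465 mA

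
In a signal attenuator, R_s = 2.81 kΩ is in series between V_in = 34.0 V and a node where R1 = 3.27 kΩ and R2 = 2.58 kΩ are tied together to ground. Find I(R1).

Parallel bank: R_p = 1/(1/3.27 + 1/2.58) = 1.442 kΩ.
V_A = 34.0 × 1.442/4.252 = 11.53 V.
I(R1) = V_A / R1 = 11.53/3.27 = 3.526 mA.

I ≈ 3.53 mA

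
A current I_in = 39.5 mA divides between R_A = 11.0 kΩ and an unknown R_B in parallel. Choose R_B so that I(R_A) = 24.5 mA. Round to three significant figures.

R_B ≈ 18.0 kΩ

In a two-way split, I_A/I_in = R_B/(R_A + R_B).
24.5/39.5 = R_B/(R_A + R_B) → R_B = R_A · (0.6203)/(1 − 0.6203) = 11.0 × 1.633 = 17.97 kΩ.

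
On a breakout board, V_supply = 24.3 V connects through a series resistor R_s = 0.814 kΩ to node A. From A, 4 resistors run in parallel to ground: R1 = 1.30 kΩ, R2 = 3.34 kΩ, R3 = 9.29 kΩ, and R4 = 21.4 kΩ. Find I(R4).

Parallel bank: R_p = 1/(1/1.30 + 1/3.34 + 1/9.29 + 1/21.4) = 0.8177 kΩ.
V_A by voltage divider: V_A = 24.3 × 0.8177/(0.814 + 0.8177) = 12.18 V.
Branch current I = V_A/R4 = 12.18/21.4 = 0.5690 mA.

I ≈ 0.569 mA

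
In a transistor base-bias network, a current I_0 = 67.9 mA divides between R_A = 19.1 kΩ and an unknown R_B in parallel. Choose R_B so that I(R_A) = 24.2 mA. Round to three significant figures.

R_B ≈ 10.6 kΩ

In a two-way split, I_A/I_0 = R_B/(R_A + R_B).
24.2/67.9 = R_B/(R_A + R_B) → R_B = R_A · (0.3564)/(1 − 0.3564) = 19.1 × 0.5538 = 10.58 kΩ.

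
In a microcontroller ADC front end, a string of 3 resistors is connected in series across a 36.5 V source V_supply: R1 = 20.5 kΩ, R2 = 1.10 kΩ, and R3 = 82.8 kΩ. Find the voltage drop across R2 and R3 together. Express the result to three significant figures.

Total series resistance ΣR = 20.5 + 1.10 + 82.8 = 104.4 kΩ.
R_{R2..R3} = 1.10 + 82.8 = 83.90 kΩ.
V = V_supply · R/ΣR = 36.5 × 0.8036 = 29.33 V.

V ≈ 29.3 V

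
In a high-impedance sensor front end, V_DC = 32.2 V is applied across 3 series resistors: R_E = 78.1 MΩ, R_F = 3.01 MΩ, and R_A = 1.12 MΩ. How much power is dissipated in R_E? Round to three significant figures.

Series current I = V_DC/ΣR = 32.2/82.23 = 0.3916 µA.
P = I²R = 0.1533 × 78.1 = 11.98 µW.

P ≈ 12.0 µW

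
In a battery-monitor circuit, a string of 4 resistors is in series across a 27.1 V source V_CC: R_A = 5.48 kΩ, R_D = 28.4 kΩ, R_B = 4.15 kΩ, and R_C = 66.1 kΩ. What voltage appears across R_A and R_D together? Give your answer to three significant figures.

V ≈ 8.82 V

Total series resistance ΣR = 5.48 + 28.4 + 4.15 + 66.1 = 104.1 kΩ.
R_{R_A..R_D} = 5.48 + 28.4 = 33.88 kΩ.
By the voltage-divider rule, V = 27.1 × 33.88/104.1 = 8.817 V.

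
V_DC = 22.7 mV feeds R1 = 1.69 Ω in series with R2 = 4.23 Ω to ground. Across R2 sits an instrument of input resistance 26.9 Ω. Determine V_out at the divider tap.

V_out ≈ 15.5 mV

R2 ‖ R_L = (4.23 × 26.9)/(4.23 + 26.9) = 3.655 Ω.
Then V_out = V_DC · R2'/(R1 + R2') = 22.7 × 3.655/5.345 = 15.52 mV.
(Unloaded it would be 16.2 mV; the load pulls it down.)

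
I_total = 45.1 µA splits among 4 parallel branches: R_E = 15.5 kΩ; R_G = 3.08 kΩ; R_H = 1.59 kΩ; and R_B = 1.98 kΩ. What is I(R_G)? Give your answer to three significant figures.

Total conductance ΣG = 1/15.5 + 1/3.08 + 1/1.59 + 1/1.98 = 1.523 (units of 1/kΩ).
R_G takes the fraction G_k/ΣG = 0.3247/1.523 = 0.2132, so I = 45.1 × 0.2132 = 9.613 µA.

I ≈ 9.61 µA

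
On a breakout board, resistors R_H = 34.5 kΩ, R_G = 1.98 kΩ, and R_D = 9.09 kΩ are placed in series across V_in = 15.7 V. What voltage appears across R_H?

V ≈ 11.9 V

Series total: ΣR = 34.5 + 1.98 + 9.09 = 45.57 kΩ.
V = V_in · R/ΣR = 15.7 × 0.7571 = 11.89 V.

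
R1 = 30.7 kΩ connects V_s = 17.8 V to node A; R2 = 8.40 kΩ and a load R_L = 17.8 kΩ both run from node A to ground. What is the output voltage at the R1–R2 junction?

R2 ‖ R_L = (8.40 × 17.8)/(8.40 + 17.8) = 5.707 kΩ.
Voltage divider with the loaded lower leg: V_out = 17.8 × 5.707/(30.7 + 5.707) = 17.8 × 0.1568 = 2.790 V.

V_out ≈ 2.79 V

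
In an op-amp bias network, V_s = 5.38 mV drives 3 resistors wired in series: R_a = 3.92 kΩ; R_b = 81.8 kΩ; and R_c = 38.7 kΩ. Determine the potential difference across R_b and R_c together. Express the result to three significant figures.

Total series resistance ΣR = 3.92 + 81.8 + 38.7 = 124.4 kΩ.
R_{R_b..R_c} = 81.8 + 38.7 = 120.5 kΩ.
V = V_s · R/ΣR = 5.38 × 0.9685 = 5.210 mV.

V ≈ 5.21 mV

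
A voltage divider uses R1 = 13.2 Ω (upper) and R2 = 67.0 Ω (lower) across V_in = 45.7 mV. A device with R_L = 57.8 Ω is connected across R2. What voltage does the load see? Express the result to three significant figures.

First combine the lower leg with the load: R2 ‖ R_L = 31.03 Ω.
Voltage divider with the loaded lower leg: V_out = 45.7 × 31.03/(13.2 + 31.03) = 45.7 × 0.7016 = 32.06 mV.
(Unloaded it would be 38.2 mV; the load pulls it down.)

V_out ≈ 32.1 mV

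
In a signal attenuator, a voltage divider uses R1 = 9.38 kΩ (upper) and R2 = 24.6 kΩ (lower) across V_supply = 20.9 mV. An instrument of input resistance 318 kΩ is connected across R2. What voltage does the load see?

V_out ≈ 14.8 mV

R2 ‖ R_L = (24.6 × 318)/(24.6 + 318) = 22.83 kΩ.
Then V_out = V_supply · R2'/(R1 + R2') = 20.9 × 22.83/32.21 = 14.81 mV.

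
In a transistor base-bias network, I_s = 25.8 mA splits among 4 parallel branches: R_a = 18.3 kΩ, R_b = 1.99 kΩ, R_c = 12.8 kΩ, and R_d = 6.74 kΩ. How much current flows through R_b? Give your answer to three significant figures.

I ≈ 16.5 mA

ΣG = 1/18.3 + 1/1.99 + 1/12.8 + 1/6.74 = 0.7837.
By the current-divider rule, I = I_s · G_k/ΣG = 25.8 × 0.6412 = 16.54 mA.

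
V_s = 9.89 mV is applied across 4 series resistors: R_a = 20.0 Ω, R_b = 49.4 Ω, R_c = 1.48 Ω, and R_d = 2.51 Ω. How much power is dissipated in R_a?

The common current is I = 9.89/73.39 = 0.1348 mA.
V(R_a) = I·R = 2.695 mV; P = V·I = 2.695 × 0.1348 = 0.3632 µW.

P ≈ 0.363 µW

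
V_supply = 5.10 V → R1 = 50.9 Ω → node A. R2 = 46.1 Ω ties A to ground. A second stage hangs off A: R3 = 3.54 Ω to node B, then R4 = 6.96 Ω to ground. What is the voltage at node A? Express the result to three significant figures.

V_A ≈ 0.734 V

Node A sees R2 in parallel with the series input of stage 2, R3 + R4 = 10.50 Ω.
Effective lower resistance at A: R2 ‖ 10.50 = 8.552 Ω.
First divider: V_A = V_supply · 8.552/(50.9 + 8.552) = 0.7336 V.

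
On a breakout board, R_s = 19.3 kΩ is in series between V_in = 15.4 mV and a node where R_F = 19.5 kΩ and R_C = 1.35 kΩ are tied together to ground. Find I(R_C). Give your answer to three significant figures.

I ≈ 0.700 µA

Combine the parallel branches: R_p = (1/19.5 + 1/1.35)⁻¹ = 1.263 kΩ.
V_A by voltage divider: V_A = 15.4 × 1.263/(19.3 + 1.263) = 0.9456 mV.
Branch current I = V_A/R_C = 0.9456/1.35 = 0.7004 µA.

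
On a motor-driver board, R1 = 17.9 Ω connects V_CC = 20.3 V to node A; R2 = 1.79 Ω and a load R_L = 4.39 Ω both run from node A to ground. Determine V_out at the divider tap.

V_out ≈ 1.35 V

First combine the lower leg with the load: R2 ‖ R_L = 1.272 Ω.
Now apply the divider: V_out = 20.3 × 0.06632 = 1.346 V.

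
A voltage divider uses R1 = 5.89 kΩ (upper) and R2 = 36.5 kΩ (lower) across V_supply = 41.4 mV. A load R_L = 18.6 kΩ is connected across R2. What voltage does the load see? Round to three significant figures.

V_out ≈ 28.0 mV

R2 ‖ R_L = (36.5 × 18.6)/(36.5 + 18.6) = 12.32 kΩ.
Voltage divider with the loaded lower leg: V_out = 41.4 × 12.32/(5.89 + 12.32) = 41.4 × 0.6766 = 28.01 mV.
(Unloaded it would be 35.6 mV; the load pulls it down.)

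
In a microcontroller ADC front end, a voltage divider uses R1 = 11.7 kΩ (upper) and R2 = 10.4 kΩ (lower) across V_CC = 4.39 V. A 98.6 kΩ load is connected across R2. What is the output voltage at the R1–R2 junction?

First combine the lower leg with the load: R2 ‖ R_L = 9.408 kΩ.
Voltage divider with the loaded lower leg: V_out = 4.39 × 9.408/(11.7 + 9.408) = 4.39 × 0.4457 = 1.957 V.

V_out ≈ 1.96 V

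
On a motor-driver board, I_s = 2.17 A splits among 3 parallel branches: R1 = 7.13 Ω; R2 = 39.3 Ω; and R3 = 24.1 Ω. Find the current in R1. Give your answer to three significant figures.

Conductances: ΣG = 1/7.13 + 1/39.3 + 1/24.1 = 0.2072 (1/Ω).
By the current-divider rule, I = I_s · G_k/ΣG = 2.17 × 0.6769 = 1.469 A.

I ≈ 1.47 A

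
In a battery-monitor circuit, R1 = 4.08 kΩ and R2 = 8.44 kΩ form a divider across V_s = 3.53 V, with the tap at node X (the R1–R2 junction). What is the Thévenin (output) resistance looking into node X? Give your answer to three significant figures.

Looking into X with the source shorted: R_th = R1·R2/(R1+R2) = 4.080 × 8.44/12.52 = 2.750 kΩ.

R_th ≈ 2.75 kΩ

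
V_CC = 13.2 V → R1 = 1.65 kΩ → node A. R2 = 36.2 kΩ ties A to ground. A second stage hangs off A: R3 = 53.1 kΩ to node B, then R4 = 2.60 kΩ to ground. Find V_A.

V_A ≈ 12.3 V

Node A sees R2 in parallel with the series input of stage 2, R3 + R4 = 55.70 kΩ.
R2 ‖ (R3+R4) = 21.94 kΩ.
V_A = 13.2 × 21.94/(1.65 + 21.94) = 12.28 V.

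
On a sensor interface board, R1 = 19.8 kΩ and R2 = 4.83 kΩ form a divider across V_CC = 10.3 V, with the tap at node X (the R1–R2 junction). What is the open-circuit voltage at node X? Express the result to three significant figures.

V_th ≈ 2.02 V

With X open, the divider is unloaded: V_th = 10.3 × 4.83/24.63 = 2.020 V.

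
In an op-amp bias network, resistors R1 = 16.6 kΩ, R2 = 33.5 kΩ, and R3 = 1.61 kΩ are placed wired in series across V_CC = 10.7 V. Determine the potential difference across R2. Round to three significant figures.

V ≈ 6.93 V

Series total: ΣR = 16.6 + 33.5 + 1.61 = 51.71 kΩ.
Voltage divider: V = V_CC · (33.50 / 51.71) = 10.7 × 0.6478 = 6.932 V.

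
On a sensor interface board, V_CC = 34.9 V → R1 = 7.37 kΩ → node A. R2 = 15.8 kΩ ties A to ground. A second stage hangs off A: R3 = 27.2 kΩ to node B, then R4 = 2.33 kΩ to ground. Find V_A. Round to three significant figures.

V_A ≈ 20.3 V

Node A sees R2 in parallel with the series input of stage 2, R3 + R4 = 29.53 kΩ.
R2 ‖ (R3+R4) = 10.29 kΩ.
First divider: V_A = V_CC · 10.29/(7.37 + 10.29) = 20.34 V.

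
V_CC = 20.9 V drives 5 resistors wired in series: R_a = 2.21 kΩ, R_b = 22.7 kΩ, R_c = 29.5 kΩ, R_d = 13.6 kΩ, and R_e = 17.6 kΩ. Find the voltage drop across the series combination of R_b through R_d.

V ≈ 16.1 V

Series total: ΣR = 2.21 + 22.7 + 29.5 + 13.6 + 17.6 = 85.61 kΩ.
R_{R_b..R_d} = 22.7 + 29.5 + 13.6 = 65.80 kΩ.
By the voltage-divider rule, V = 20.9 × 65.80/85.61 = 16.06 V.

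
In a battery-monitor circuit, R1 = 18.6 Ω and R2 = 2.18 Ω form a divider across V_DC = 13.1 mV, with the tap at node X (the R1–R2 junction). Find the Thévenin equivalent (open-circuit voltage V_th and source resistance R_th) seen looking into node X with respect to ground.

Open-circuit (no load on X): V_th = V_DC · R2/(R1 + R2) = 13.1 × 2.18/(18.60 + 2.18) = 1.374 mV.
With V_DC suppressed (replaced by a short), R_th = R1 ‖ R2 = (18.60 × 2.18)/(18.60 + 2.18) = 1.951 Ω.

V_th ≈ 1.37 mV, R_th ≈ 1.95 Ω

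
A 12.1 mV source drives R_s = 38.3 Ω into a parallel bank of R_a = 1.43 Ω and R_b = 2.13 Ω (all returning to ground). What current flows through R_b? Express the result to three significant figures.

I ≈ 0.124 mA

Equivalent of the parallel group: R_p = 0.8556 Ω.
Node voltage V_A = V_in · R_p/(R_s + R_p) = 12.1 × 0.02185 = 0.2644 mV.
Branch current I = V_A/R_b = 0.2644/2.13 = 0.1241 mA.
(Equivalently: I_total = 0.3090 mA, then current-divider fraction G_k/ΣG = 0.4017.)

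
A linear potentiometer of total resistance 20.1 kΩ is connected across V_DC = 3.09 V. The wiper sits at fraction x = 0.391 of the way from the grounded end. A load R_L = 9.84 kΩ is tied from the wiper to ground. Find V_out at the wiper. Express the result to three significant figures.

V_out ≈ 0.813 V

Lower segment x·R_p = 7.859 kΩ; upper segment (1−x)·R_p = 12.24 kΩ.
R_L loads the lower segment: effective lower R = 4.369 kΩ.
V_out = 3.09 × 4.369/(12.24 + 4.369) = 0.8128 V.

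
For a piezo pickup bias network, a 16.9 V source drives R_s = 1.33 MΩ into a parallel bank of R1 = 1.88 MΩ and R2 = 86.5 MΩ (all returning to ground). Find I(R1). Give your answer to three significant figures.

Combine the parallel branches: R_p = (1/1.88 + 1/86.5)⁻¹ = 1.840 MΩ.
V_A = 16.9 × 1.840/3.170 = 9.809 V.
Branch current I = V_A/R1 = 9.809/1.88 = 5.218 µA.
(Check via current divider: I_total = 5.331 µA; share G_k/ΣG = 0.9787 → same result.)

I ≈ 5.22 µA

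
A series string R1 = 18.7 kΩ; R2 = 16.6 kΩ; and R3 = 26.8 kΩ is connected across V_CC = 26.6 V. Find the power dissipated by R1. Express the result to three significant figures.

P ≈ 3.43 mW

ΣR = 62.10 kΩ → I = 26.6/62.10 = 0.4283 mA.
P(R1) = I²·R1 = (0.4283)² × 18.7 = 3.431 mW.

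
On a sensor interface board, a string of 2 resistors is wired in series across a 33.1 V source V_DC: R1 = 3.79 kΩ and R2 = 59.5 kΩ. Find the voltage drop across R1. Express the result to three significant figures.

Series total: ΣR = 3.79 + 59.5 = 63.29 kΩ.
By the voltage-divider rule, V = 33.1 × 3.790/63.29 = 1.982 V.

V ≈ 1.98 V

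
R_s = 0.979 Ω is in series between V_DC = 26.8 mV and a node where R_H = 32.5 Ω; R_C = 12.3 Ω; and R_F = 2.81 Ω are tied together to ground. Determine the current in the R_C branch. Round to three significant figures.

I ≈ 1.49 mA

Combine the parallel branches: R_p = (1/32.5 + 1/12.3 + 1/2.81)⁻¹ = 2.137 Ω.
V_A = 26.8 × 2.137/3.116 = 18.38 mV.
I(R_C) = V_A / R_C = 18.38/12.3 = 1.494 mA.
(Check via current divider: I_total = 8.601 mA; share G_k/ΣG = 0.1737 → same result.)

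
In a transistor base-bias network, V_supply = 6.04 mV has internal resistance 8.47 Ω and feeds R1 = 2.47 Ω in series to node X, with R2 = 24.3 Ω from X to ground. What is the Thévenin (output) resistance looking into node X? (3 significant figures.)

R1' = 8.47 + 2.47 = 10.94 Ω (source resistance + R1).
Zeroing V_supply shorts the top of R1' to ground, so R_th = R1' ‖ R2 = 7.544 Ω.

R_th ≈ 7.54 Ω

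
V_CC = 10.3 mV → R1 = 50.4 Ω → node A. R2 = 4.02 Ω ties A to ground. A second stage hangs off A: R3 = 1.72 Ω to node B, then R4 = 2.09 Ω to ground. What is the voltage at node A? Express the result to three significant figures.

Looking into the second stage from A: R3 + R4 = 3.810 Ω appears in parallel with R2.
R2 ‖ (R3+R4) = 1.956 Ω.
First divider: V_A = V_CC · 1.956/(50.4 + 1.956) = 0.3848 mV.

V_A ≈ 0.385 mV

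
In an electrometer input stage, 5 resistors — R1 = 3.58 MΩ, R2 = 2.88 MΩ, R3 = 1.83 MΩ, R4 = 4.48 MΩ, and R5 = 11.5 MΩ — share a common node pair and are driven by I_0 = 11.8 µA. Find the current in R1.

Conductances: ΣG = 1/3.58 + 1/2.88 + 1/1.83 + 1/4.48 + 1/11.5 = 1.483 (1/MΩ).
Current divider: I(R1) = I_0 · G_k/ΣG = 11.8 × (0.2793/1.483) = 11.8 × 0.1883 = 2.222 µA.

I ≈ 2.22 µA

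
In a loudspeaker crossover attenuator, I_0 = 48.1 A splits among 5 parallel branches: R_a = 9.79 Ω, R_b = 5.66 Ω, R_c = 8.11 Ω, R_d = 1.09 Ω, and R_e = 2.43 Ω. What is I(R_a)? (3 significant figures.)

I ≈ 2.84 A

ΣG = 1/9.79 + 1/5.66 + 1/8.11 + 1/1.09 + 1/2.43 = 1.731.
R_a takes the fraction G_k/ΣG = 0.1021/1.731 = 0.05901, so I = 48.1 × 0.05901 = 2.838 A.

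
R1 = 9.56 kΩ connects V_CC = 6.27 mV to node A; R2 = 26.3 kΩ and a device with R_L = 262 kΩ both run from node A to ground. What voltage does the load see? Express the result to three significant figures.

First combine the lower leg with the load: R2 ‖ R_L = 23.90 kΩ.
Now apply the divider: V_out = 6.27 × 0.7143 = 4.479 mV.
(Unloaded it would be 4.60 mV; the load pulls it down.)

V_out ≈ 4.48 mV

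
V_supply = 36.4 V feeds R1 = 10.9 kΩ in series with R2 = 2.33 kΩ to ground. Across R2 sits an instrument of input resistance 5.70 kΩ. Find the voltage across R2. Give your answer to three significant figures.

The load sits in parallel with R2, giving an effective lower resistance R2' = R2·R_L/(R2+R_L) = 1.654 kΩ.
Then V_out = V_supply · R2'/(R1 + R2') = 36.4 × 1.654/12.55 = 4.796 V.

V_out ≈ 4.80 V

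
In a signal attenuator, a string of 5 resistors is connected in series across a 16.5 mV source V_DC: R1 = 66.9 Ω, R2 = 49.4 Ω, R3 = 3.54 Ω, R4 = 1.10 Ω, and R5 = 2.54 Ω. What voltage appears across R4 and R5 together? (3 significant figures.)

ΣR = 66.9 + 49.4 + 3.54 + 1.10 + 2.54 = 123.5 Ω.
R_{R4..R5} = 1.10 + 2.54 = 3.640 Ω.
By the voltage-divider rule, V = 16.5 × 3.640/123.5 = 0.4864 mV.

V ≈ 0.486 mV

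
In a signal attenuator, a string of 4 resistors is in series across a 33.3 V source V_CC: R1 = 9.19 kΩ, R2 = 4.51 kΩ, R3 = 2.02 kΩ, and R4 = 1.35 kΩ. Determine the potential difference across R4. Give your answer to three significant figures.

Total series resistance ΣR = 9.19 + 4.51 + 2.02 + 1.35 = 17.07 kΩ.
Voltage divider: V = V_CC · (1.350 / 17.07) = 33.3 × 0.07909 = 2.634 V.

V ≈ 2.63 V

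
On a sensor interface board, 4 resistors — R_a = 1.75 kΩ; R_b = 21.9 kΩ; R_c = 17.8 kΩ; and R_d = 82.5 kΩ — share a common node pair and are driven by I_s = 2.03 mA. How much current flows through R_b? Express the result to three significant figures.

I ≈ 0.135 mA

Conductances: ΣG = 1/1.75 + 1/21.9 + 1/17.8 + 1/82.5 = 0.6854 (1/kΩ).
R_b takes the fraction G_k/ΣG = 0.04566/0.6854 = 0.06662, so I = 2.03 × 0.06662 = 0.1352 mA.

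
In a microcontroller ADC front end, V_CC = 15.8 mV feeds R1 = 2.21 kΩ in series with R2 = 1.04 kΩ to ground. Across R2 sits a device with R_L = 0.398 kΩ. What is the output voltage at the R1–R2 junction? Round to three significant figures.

V_out ≈ 1.82 mV

R2 ‖ R_L = (1.04 × 0.398)/(1.04 + 0.398) = 0.2878 kΩ.
Then V_out = V_CC · R2'/(R1 + R2') = 15.8 × 0.2878/2.498 = 1.821 mV.
(Unloaded it would be 5.06 mV; the load pulls it down.)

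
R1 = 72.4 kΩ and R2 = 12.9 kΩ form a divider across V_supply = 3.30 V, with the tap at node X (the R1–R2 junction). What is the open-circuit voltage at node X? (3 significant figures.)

With X open, the divider is unloaded: V_th = 3.30 × 12.9/85.30 = 0.4991 V.

V_th ≈ 0.499 V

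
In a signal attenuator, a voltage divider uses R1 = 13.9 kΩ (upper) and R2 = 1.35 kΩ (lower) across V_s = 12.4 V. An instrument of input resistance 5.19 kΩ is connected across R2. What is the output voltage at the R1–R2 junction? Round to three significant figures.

The load sits in parallel with R2, giving an effective lower resistance R2' = R2·R_L/(R2+R_L) = 1.071 kΩ.
Now apply the divider: V_out = 12.4 × 0.07156 = 0.8873 V.
(Unloaded it would be 1.10 V; the load pulls it down.)

V_out ≈ 0.887 V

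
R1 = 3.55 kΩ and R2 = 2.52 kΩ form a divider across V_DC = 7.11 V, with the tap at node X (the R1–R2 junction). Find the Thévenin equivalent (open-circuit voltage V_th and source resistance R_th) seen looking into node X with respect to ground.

Open-circuit (no load on X): V_th = V_DC · R2/(R1 + R2) = 7.11 × 2.52/(3.550 + 2.52) = 2.952 V.
Zeroing V_DC shorts the top of R1 to ground, so R_th = R1 ‖ R2 = 1.474 kΩ.

V_th ≈ 2.95 V, R_th ≈ 1.47 kΩ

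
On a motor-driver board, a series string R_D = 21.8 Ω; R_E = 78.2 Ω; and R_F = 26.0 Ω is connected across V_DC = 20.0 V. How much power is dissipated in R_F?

Series current I = V_DC/ΣR = 20.0/126.0 = 0.1587 A.
P(R_F) = I²·R_F = (0.1587)² × 26.0 = 0.6551 W.

P ≈ 0.655 W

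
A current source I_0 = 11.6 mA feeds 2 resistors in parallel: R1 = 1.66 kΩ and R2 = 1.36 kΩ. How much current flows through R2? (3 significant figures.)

With just two branches, the current splits inversely with resistance.
I(R2) = 11.6 × 1.66/(1.66 + 1.36) = 11.6 × 0.5497 = 6.376 mA.

I ≈ 6.38 mA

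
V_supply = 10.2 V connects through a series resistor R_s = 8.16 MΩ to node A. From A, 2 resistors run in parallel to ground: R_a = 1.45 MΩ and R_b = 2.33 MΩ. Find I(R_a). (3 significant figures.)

I ≈ 0.694 µA

Combine the parallel branches: R_p = (1/1.45 + 1/2.33)⁻¹ = 0.8938 MΩ.
Node voltage V_A = V_supply · R_p/(R_s + R_p) = 10.2 × 0.09872 = 1.007 V.
Branch current I = V_A/R_a = 1.007/1.45 = 0.6944 µA.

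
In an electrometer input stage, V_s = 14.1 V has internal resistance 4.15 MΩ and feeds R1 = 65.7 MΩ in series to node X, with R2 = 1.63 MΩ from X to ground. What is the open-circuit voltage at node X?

V_th ≈ 0.322 V

R1' = 4.15 + 65.7 = 69.85 MΩ (source resistance + R1).
V_th is the unloaded tap voltage: V_s · R2/(R1'+R2) = 14.1 × 0.02280 = 0.3215 V.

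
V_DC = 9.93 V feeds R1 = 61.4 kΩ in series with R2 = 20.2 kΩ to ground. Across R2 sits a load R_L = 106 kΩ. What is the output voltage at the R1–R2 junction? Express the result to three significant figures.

The load sits in parallel with R2, giving an effective lower resistance R2' = R2·R_L/(R2+R_L) = 16.97 kΩ.
Voltage divider with the loaded lower leg: V_out = 9.93 × 16.97/(61.4 + 16.97) = 9.93 × 0.2165 = 2.150 V.
(Unloaded it would be 2.46 V; the load pulls it down.)

V_out ≈ 2.15 V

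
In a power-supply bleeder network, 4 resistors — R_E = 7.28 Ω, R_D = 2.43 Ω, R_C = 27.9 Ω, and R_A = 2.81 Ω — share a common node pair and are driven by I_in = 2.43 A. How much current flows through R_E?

I ≈ 0.355 A

ΣG = 1/7.28 + 1/2.43 + 1/27.9 + 1/2.81 = 0.9406.
Current divider: I(R_E) = I_in · G_k/ΣG = 2.43 × (0.1374/0.9406) = 2.43 × 0.1460 = 0.3549 A.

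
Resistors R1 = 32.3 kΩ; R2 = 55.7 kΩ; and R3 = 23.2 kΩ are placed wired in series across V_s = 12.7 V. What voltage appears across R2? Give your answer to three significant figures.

ΣR = 32.3 + 55.7 + 23.2 = 111.2 kΩ.
Voltage divider: V = V_s · (55.70 / 111.2) = 12.7 × 0.5009 = 6.361 V.

V ≈ 6.36 V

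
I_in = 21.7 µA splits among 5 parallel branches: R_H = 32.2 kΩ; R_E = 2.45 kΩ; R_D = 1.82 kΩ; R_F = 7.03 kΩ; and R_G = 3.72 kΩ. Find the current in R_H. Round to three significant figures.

I ≈ 0.481 µA

Total conductance ΣG = 1/32.2 + 1/2.45 + 1/1.82 + 1/7.03 + 1/3.72 = 1.400 (units of 1/kΩ).
R_H takes the fraction G_k/ΣG = 0.03106/1.400 = 0.02219, so I = 21.7 × 0.02219 = 0.4815 µA.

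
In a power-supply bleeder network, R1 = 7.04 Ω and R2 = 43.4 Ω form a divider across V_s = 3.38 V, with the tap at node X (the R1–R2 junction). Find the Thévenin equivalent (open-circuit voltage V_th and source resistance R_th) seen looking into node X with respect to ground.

V_th ≈ 2.91 V, R_th ≈ 6.06 Ω

V_th is the unloaded tap voltage: V_s · R2/(R1+R2) = 3.38 × 0.8604 = 2.908 V.
With V_s suppressed (replaced by a short), R_th = R1 ‖ R2 = (7.040 × 43.4)/(7.040 + 43.4) = 6.057 Ω.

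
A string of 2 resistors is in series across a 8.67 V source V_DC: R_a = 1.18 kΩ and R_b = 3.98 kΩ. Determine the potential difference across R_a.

V ≈ 1.98 V

Series total: ΣR = 1.18 + 3.98 = 5.160 kΩ.
V = V_DC · R/ΣR = 8.67 × 0.2287 = 1.983 V.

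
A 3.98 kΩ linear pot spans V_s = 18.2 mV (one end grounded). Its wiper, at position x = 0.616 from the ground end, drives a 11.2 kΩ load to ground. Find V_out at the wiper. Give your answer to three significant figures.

V_out ≈ 10.3 mV

Lower segment x·R_p = 2.452 kΩ; upper segment (1−x)·R_p = 1.528 kΩ.
(x·R_p) ‖ R_L = 2.011 kΩ.
V_out = 18.2 × 2.011/(1.528 + 2.011) = 10.34 mV.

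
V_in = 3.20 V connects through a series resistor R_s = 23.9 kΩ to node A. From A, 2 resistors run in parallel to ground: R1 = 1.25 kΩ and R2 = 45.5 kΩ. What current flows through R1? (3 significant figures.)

I ≈ 0.124 mA

Combine the parallel branches: R_p = (1/1.25 + 1/45.5)⁻¹ = 1.217 kΩ.
Node voltage V_A = V_in · R_p/(R_s + R_p) = 3.20 × 0.04844 = 0.1550 V.
I(R1) = V_A / R1 = 0.1550/1.25 = 0.1240 mA.
(Equivalently: I_total = 0.1274 mA, then current-divider fraction G_k/ΣG = 0.9733.)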